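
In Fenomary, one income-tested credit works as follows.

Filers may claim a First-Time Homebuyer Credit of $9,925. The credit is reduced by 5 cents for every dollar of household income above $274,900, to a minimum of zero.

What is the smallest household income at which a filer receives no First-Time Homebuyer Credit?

The credit falls by 5% of each dollar above $274,900, so it reaches zero when the excess is $9,925 / 5% = $198,500: income = $274,900 + $198,500 = $473,400.

$473,400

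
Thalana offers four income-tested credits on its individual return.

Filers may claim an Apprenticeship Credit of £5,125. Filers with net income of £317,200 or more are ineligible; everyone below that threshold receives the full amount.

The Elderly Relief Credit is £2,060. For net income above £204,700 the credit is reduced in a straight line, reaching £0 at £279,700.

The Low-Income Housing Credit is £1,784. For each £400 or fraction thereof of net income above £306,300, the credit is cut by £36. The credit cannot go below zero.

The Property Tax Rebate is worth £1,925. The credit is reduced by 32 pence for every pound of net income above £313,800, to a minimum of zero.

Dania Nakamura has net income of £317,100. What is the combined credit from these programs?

Apprenticeship Credit: £317,100 is below the £317,200 cutoff, so the full £5,125 applies.
Elderly Relief Credit: £317,100 is at or above £279,700, so the credit is £0.
Low-Income Housing Credit: income exceeds £306,300 by £10,800, which is 27 full-or-partial £400 increments; reduction = 27 × £36 = £972, leaving £812.
Property Tax Rebate: 32% of the £3,300 excess over £313,800 is £1,056; credit = £1,925 − £1,056 = £869.
Total: £5,125 + £0 + £812 + £869 = £6,806.

£6,806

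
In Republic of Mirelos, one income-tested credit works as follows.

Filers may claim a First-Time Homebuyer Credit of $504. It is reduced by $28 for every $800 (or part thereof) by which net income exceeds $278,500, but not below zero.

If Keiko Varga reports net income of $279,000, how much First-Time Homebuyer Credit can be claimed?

First-Time Homebuyer Credit: income exceeds $278,500 by $500, which is 1 full-or-partial $800 increment; reduction = 1 × $28 = $28, leaving $476.

$476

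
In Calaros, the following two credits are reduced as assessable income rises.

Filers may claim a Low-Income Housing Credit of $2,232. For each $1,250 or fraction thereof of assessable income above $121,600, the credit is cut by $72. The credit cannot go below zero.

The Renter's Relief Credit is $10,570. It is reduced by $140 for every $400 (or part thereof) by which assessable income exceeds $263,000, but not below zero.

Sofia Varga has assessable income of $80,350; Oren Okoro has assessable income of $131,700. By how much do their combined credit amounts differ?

Sofia ($80,350): Low-Income Housing Credit: $80,350 is at or below the $121,600 threshold, so the full $2,232 applies. Renter's Relief Credit: $80,350 is at or below the $263,000 threshold, so the full $10,570 applies. total $2,232 + $10,570 = $12,802
Oren ($131,700): Low-Income Housing Credit: income exceeds $121,600 by $10,100, which is 9 full-or-partial $1,250 increments; reduction = 9 × $72 = $648, leaving $1,584. Renter's Relief Credit: $131,700 is at or below the $263,000 threshold, so the full $10,570 applies. total $1,584 + $10,570 = $12,154
Difference: |$12,802 − $12,154| = $648.

$648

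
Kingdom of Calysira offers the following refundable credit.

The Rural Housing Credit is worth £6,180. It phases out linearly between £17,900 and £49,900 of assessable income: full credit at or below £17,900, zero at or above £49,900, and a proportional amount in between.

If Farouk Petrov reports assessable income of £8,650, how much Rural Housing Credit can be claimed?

Rural Housing Credit: £8,650 is at or below the £17,900 threshold, so the full £6,180 applies.

£6,180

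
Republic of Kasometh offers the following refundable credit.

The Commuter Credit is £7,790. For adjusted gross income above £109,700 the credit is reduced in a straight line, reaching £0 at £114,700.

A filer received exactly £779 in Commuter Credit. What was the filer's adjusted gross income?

£779 is 779/7,790 of the full £7,790, so 7,011/7,790 of the £5,000 range has been used: income = £109,700 + £5,000 × 7,011/7,790 = £114,200.

£114,200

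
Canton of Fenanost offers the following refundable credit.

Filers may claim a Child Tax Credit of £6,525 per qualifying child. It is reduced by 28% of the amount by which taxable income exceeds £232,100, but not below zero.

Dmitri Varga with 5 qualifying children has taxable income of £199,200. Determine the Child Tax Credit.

Child Tax Credit: base = 5 × £6,525 = £32,625. £199,200 is at or below the £232,100 threshold, so the full £32,625 applies.

£32,625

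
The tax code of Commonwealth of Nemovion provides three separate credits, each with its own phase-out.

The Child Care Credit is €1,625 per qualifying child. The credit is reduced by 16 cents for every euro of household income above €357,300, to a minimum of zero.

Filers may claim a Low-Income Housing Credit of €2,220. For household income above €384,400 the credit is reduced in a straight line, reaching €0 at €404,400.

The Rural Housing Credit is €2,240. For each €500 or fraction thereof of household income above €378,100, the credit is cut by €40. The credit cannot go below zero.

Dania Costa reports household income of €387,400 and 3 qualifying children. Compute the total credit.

Child Care Credit: base = 3 × €1,625 = €4,875. 16% of the €30,100 excess over €357,300 is €4,816; credit = €4,875 − €4,816 = €59.
Low-Income Housing Credit: €387,400 is €3,000 into a €20,000 phase-out range, leaving 17,000/20,000 of the credit: €2,220 × 17,000/20,000 = €1,887.
Rural Housing Credit: income exceeds €378,100 by €9,300, which is 19 full-or-partial €500 increments; reduction = 19 × €40 = €760, leaving €1,480.
Total: €59 + €1,887 + €1,480 = €3,426.

€3,426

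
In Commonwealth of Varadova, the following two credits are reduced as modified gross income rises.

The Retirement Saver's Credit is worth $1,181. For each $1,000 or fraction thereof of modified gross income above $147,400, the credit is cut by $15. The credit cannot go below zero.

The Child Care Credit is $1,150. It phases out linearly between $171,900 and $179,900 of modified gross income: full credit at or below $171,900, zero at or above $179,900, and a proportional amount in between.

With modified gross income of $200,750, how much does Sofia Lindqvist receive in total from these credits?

Retirement Saver's Credit: income exceeds $147,400 by $53,350, which is 54 full-or-partial $1,000 increments; reduction = 54 × $15 = $810, leaving $371.
Child Care Credit: $200,750 is at or above $179,900, so the credit is $0.
Total: $371 + $0 = $371.

$371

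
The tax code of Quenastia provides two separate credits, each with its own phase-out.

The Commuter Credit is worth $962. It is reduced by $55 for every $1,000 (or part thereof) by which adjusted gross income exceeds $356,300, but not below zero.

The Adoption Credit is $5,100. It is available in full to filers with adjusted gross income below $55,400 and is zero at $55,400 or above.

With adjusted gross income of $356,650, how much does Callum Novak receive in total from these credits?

Commuter Credit: income exceeds $356,300 by $350, which is 1 full-or-partial $1,000 increment; reduction = 1 × $55 = $55, leaving $907.
Adoption Credit: $356,650 meets or exceeds the $55,400 cutoff, so the credit is $0.
Total: $907 + $0 = $907.

$907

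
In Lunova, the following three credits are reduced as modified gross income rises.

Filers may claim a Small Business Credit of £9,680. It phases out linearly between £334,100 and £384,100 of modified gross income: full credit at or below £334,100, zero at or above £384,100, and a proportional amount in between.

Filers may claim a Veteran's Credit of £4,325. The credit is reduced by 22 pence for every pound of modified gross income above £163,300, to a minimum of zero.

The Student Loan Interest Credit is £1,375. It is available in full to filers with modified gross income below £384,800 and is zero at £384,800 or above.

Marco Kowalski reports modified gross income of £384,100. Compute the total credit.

£1,375

Small Business Credit: £384,100 is at or above £384,100, so the credit is £0.
Veteran's Credit: 22% of the £220,800 excess over £163,300 is £48,576 ≥ base, so the credit is £0.
Student Loan Interest Credit: £384,100 is below the £384,800 cutoff, so the full £1,375 applies.
Total: £0 + £0 + £1,375 = £1,375.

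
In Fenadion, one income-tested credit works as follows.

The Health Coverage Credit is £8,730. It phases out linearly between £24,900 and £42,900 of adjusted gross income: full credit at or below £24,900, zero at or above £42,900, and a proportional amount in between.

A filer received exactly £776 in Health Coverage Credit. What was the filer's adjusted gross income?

£41,300

£776 is 776/8,730 of the full £8,730, so 7,954/8,730 of the £18,000 range has been used: income = £24,900 + £18,000 × 7,954/8,730 = £41,300.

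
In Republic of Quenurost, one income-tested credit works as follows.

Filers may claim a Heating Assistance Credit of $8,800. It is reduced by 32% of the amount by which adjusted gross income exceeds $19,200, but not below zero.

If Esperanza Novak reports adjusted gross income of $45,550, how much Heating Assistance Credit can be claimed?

Heating Assistance Credit: 32% of the $26,350 excess over $19,200 is $8,432; credit = $8,800 − $8,432 = $368.

$368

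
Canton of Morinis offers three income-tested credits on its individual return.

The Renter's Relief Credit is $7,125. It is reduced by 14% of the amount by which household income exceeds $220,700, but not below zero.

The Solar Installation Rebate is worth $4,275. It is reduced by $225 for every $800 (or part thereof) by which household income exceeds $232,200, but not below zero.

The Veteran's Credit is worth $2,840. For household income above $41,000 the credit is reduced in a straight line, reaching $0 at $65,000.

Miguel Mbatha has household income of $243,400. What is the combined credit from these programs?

$5,072

Renter's Relief Credit: 14% of the $22,700 excess over $220,700 is $3,178; credit = $7,125 − $3,178 = $3,947.
Solar Installation Rebate: income exceeds $232,200 by $11,200, which is 14 full-or-partial $800 increments; reduction = 14 × $225 = $3,150, leaving $1,125.
Veteran's Credit: $243,400 is at or above $65,000, so the credit is $0.
Total: $3,947 + $1,125 + $0 = $5,072.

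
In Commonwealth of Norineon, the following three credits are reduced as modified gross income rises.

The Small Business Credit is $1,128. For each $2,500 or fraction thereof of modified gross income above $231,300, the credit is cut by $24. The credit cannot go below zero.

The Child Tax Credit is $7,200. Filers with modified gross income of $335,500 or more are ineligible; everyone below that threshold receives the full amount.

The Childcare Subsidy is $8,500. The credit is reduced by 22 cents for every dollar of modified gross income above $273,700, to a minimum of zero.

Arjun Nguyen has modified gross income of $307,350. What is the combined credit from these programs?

$8,681

Small Business Credit: income exceeds $231,300 by $76,050, which is 31 full-or-partial $2,500 increments; reduction = 31 × $24 = $744, leaving $384.
Child Tax Credit: $307,350 is below the $335,500 cutoff, so the full $7,200 applies.
Childcare Subsidy: 22% of the $33,650 excess over $273,700 is $7,403; credit = $8,500 − $7,403 = $1,097.
Total: $384 + $7,200 + $1,097 = $8,681.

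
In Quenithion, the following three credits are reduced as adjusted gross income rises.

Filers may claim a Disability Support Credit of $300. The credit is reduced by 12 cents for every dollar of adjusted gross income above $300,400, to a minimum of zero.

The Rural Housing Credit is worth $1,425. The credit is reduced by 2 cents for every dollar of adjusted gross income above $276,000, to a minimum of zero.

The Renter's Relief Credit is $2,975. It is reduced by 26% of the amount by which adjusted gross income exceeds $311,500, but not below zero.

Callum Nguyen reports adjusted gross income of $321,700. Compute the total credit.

Disability Support Credit: 12% of the $21,300 excess over $300,400 is $2,556 ≥ base, so the credit is $0.
Rural Housing Credit: 2% of the $45,700 excess over $276,000 is $914; credit = $1,425 − $914 = $511.
Renter's Relief Credit: 26% of the $10,200 excess over $311,500 is $2,652; credit = $2,975 − $2,652 = $323.
Total: $0 + $511 + $323 = $834.

$834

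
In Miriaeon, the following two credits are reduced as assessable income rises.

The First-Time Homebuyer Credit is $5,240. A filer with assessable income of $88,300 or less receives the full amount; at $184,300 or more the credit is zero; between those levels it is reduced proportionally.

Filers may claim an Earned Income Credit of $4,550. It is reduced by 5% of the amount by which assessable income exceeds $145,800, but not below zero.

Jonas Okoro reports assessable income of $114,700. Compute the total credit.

First-Time Homebuyer Credit: $114,700 is $26,400 into a $96,000 phase-out range, leaving 69,600/96,000 of the credit: $5,240 × 69,600/96,000 = $3,799.
Earned Income Credit: $114,700 is at or below the $145,800 threshold, so the full $4,550 applies.
Total: $3,799 + $4,550 = $8,349.

$8,349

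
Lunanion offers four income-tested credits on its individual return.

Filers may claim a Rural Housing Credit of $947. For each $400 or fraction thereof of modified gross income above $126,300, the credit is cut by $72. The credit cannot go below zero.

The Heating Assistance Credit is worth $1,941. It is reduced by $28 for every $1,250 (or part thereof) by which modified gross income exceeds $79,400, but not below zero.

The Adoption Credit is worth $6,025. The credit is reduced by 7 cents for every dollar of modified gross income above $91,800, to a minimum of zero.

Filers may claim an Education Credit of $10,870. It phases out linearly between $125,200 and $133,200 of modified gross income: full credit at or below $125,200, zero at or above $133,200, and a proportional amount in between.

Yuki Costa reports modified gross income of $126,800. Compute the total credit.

$13,951

Rural Housing Credit: income exceeds $126,300 by $500, which is 2 full-or-partial $400 increments; reduction = 2 × $72 = $144, leaving $803.
Heating Assistance Credit: income exceeds $79,400 by $47,400, which is 38 full-or-partial $1,250 increments; reduction = 38 × $28 = $1,064, leaving $877.
Adoption Credit: 7% of the $35,000 excess over $91,800 is $2,450; credit = $6,025 − $2,450 = $3,575.
Education Credit: $126,800 is $1,600 into a $8,000 phase-out range, leaving 6,400/8,000 of the credit: $10,870 × 6,400/8,000 = $8,696.
Total: $803 + $877 + $3,575 + $8,696 = $13,951.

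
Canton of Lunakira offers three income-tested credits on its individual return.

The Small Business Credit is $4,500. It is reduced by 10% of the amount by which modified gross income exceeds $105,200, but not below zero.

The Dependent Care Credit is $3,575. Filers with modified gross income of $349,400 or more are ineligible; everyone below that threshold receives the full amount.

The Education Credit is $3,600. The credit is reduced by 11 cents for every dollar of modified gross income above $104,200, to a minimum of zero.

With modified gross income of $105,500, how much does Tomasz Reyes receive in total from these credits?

$11,502

Small Business Credit: 10% of the $300 excess over $105,200 is $30; credit = $4,500 − $30 = $4,470.
Dependent Care Credit: $105,500 is below the $349,400 cutoff, so the full $3,575 applies.
Education Credit: 11% of the $1,300 excess over $104,200 is $143; credit = $3,600 − $143 = $3,457.
Total: $4,470 + $3,575 + $3,457 = $11,502.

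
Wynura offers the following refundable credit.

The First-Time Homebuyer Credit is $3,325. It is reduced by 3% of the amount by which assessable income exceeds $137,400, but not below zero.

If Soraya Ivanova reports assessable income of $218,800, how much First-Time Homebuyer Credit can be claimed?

$883

First-Time Homebuyer Credit: 3% of the $81,400 excess over $137,400 is $2,442; credit = $3,325 − $2,442 = $883.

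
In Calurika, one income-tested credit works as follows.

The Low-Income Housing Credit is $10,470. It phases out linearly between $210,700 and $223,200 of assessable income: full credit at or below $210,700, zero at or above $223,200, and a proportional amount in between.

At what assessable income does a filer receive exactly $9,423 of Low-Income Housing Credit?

$9,423 is 9,423/10,470 of the full $10,470, so 1,047/10,470 of the $12,500 range has been used: income = $210,700 + $12,500 × 1,047/10,470 = $211,950.

$211,950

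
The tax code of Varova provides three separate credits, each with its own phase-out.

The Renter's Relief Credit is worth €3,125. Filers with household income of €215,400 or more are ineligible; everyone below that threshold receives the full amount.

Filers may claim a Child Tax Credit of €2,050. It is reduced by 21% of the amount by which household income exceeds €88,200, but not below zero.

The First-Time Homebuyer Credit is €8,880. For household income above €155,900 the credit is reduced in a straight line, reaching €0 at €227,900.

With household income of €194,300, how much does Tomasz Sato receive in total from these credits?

Renter's Relief Credit: €194,300 is below the €215,400 cutoff, so the full €3,125 applies.
Child Tax Credit: 21% of the €106,100 excess over €88,200 is €22,281 ≥ base, so the credit is €0.
First-Time Homebuyer Credit: €194,300 is €38,400 into a €72,000 phase-out range, leaving 33,600/72,000 of the credit: €8,880 × 33,600/72,000 = €4,144.
Total: €3,125 + €0 + €4,144 = €7,269.

€7,269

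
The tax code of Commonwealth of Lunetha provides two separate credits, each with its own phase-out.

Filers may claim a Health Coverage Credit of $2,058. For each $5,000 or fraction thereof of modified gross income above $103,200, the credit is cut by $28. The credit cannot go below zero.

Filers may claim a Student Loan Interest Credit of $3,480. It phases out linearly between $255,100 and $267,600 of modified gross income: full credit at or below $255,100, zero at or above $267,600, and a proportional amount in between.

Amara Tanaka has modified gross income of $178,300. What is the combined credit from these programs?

$5,090

Health Coverage Credit: income exceeds $103,200 by $75,100, which is 16 full-or-partial $5,000 increments; reduction = 16 × $28 = $448, leaving $1,610.
Student Loan Interest Credit: $178,300 is at or below the $255,100 threshold, so the full $3,480 applies.
Total: $1,610 + $3,480 = $5,090.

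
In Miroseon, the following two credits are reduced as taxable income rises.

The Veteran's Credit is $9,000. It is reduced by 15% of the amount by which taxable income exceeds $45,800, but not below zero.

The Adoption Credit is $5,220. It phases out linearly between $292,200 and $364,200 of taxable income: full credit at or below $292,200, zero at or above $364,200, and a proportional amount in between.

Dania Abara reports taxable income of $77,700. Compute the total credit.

$9,435

Veteran's Credit: 15% of the $31,900 excess over $45,800 is $4,785; credit = $9,000 − $4,785 = $4,215.
Adoption Credit: $77,700 is at or below the $292,200 threshold, so the full $5,220 applies.
Total: $4,215 + $5,220 = $9,435.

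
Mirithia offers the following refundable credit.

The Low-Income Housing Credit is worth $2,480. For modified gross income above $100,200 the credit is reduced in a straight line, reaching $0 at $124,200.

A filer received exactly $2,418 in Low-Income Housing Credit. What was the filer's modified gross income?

$100,800

$2,418 is 2,418/2,480 of the full $2,480, so 62/2,480 of the $24,000 range has been used: income = $100,200 + $24,000 × 62/2,480 = $100,800.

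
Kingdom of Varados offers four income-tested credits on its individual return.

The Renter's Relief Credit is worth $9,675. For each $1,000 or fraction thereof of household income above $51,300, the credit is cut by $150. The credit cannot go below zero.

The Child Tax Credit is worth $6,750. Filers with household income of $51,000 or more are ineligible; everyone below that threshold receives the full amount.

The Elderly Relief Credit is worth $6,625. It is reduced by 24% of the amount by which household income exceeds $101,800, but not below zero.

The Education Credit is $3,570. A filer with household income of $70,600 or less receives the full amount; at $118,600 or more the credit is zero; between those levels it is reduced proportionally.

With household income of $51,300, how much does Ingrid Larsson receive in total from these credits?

Renter's Relief Credit: $51,300 is at or below the $51,300 threshold, so the full $9,675 applies.
Child Tax Credit: $51,300 meets or exceeds the $51,000 cutoff, so the credit is $0.
Elderly Relief Credit: $51,300 is at or below the $101,800 threshold, so the full $6,625 applies.
Education Credit: $51,300 is at or below the $70,600 threshold, so the full $3,570 applies.
Total: $9,675 + $0 + $6,625 + $3,570 = $19,870.

$19,870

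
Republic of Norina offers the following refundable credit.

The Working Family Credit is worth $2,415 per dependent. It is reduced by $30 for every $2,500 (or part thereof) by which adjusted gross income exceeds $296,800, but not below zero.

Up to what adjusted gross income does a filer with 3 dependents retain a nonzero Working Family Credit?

$899,300

Full credit = 3 × $2,415 = $7,245.
After 241 increments the reduction is 241 × $30 = $7,230, leaving $15; one more increment wipes it out. Increment 241 ends at excess 241 × $2,500 = $602,500, so the highest qualifying income is $296,800 + $602,500 = $899,300.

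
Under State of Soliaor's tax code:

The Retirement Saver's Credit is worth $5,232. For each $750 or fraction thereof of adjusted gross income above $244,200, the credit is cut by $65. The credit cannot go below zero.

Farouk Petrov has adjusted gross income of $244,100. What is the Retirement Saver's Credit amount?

Retirement Saver's Credit: $244,100 is at or below the $244,200 threshold, so the full $5,232 applies.

$5,232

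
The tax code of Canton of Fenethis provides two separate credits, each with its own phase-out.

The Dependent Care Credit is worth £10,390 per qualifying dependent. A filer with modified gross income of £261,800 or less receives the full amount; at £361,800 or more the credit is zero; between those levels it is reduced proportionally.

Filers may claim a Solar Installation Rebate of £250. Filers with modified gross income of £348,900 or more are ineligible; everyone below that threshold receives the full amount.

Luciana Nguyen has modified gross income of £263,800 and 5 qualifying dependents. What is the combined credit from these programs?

Dependent Care Credit: base = 5 × £10,390 = £51,950. £263,800 is £2,000 into a £100,000 phase-out range, leaving 98,000/100,000 of the credit: £51,950 × 98,000/100,000 = £50,911.
Solar Installation Rebate: £263,800 is below the £348,900 cutoff, so the full £250 applies.
Total: £50,911 + £250 = £51,161.

£51,161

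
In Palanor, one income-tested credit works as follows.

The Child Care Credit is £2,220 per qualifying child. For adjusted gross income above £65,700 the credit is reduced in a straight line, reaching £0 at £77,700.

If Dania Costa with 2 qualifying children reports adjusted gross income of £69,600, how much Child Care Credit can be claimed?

£2,997

Child Care Credit: base = 2 × £2,220 = £4,440. £69,600 is £3,900 into a £12,000 phase-out range, leaving 8,100/12,000 of the credit: £4,440 × 8,100/12,000 = £2,997.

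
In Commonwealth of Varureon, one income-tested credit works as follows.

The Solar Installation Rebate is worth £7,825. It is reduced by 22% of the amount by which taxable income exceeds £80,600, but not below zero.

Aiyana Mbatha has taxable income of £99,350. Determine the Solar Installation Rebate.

Solar Installation Rebate: 22% of the £18,750 excess over £80,600 is £4,125; credit = £7,825 − £4,125 = £3,700.

£3,700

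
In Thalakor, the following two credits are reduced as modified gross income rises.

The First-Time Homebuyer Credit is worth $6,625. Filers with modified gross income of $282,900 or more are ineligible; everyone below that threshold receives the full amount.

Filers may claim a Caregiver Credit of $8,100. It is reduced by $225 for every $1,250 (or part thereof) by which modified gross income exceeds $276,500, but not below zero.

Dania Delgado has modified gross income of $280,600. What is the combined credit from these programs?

$13,825

First-Time Homebuyer Credit: $280,600 is below the $282,900 cutoff, so the full $6,625 applies.
Caregiver Credit: income exceeds $276,500 by $4,100, which is 4 full-or-partial $1,250 increments; reduction = 4 × $225 = $900, leaving $7,200.
Total: $6,625 + $7,200 = $13,825.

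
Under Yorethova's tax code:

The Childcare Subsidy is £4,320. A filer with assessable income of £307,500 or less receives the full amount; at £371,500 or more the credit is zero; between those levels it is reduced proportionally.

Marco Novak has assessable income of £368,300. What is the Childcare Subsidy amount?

Childcare Subsidy: £368,300 is £60,800 into a £64,000 phase-out range, leaving 3,200/64,000 of the credit: £4,320 × 3,200/64,000 = £216.

£216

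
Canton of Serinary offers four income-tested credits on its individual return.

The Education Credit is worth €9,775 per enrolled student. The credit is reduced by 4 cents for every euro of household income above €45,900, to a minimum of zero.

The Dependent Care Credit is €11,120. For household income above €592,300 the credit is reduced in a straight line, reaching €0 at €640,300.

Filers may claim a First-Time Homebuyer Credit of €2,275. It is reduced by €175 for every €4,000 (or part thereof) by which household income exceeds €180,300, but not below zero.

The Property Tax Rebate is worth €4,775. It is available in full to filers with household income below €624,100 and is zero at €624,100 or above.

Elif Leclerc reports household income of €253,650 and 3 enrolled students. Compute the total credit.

Education Credit: base = 3 × €9,775 = €29,325. 4% of the €207,750 excess over €45,900 is €8,310; credit = €29,325 − €8,310 = €21,015.
Dependent Care Credit: €253,650 is at or below the €592,300 threshold, so the full €11,120 applies.
First-Time Homebuyer Credit: income exceeds €180,300 by €73,350 → 19 increments × €175 = €3,325 ≥ base, so the credit is €0.
Property Tax Rebate: €253,650 is below the €624,100 cutoff, so the full €4,775 applies.
Total: €21,015 + €11,120 + €0 + €4,775 = €36,910.

€36,910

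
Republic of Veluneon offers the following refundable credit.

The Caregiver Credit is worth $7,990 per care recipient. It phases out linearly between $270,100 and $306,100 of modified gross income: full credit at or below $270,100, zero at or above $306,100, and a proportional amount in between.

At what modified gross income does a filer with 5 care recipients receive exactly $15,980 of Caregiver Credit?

Full credit = 5 × $7,990 = $39,950.
$15,980 is 15,980/39,950 of the full $39,950, so 23,970/39,950 of the $36,000 range has been used: income = $270,100 + $36,000 × 23,970/39,950 = $291,700.

$291,700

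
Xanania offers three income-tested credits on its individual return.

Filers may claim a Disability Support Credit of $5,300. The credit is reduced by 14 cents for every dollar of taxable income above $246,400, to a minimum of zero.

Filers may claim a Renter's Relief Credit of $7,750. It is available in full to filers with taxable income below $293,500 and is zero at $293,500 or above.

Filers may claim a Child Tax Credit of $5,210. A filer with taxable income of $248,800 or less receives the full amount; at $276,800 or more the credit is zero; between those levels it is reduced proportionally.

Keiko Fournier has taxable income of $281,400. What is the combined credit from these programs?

Disability Support Credit: 14% of the $35,000 excess over $246,400 is $4,900; credit = $5,300 − $4,900 = $400.
Renter's Relief Credit: $281,400 is below the $293,500 cutoff, so the full $7,750 applies.
Child Tax Credit: $281,400 is at or above $276,800, so the credit is $0.
Total: $400 + $7,750 + $0 = $8,150.

$8,150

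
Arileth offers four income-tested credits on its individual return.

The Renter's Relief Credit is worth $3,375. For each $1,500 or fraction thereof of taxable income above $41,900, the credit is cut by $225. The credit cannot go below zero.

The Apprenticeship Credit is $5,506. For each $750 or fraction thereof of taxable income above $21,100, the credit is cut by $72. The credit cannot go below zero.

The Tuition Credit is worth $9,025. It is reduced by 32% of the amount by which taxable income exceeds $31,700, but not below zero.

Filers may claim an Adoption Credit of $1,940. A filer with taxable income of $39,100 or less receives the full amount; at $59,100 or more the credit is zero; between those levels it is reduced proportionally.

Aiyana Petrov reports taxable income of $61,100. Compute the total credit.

Renter's Relief Credit: income exceeds $41,900 by $19,200, which is 13 full-or-partial $1,500 increments; reduction = 13 × $225 = $2,925, leaving $450.
Apprenticeship Credit: income exceeds $21,100 by $40,000, which is 54 full-or-partial $750 increments; reduction = 54 × $72 = $3,888, leaving $1,618.
Tuition Credit: 32% of the $29,400 excess over $31,700 is $9,408 ≥ base, so the credit is $0.
Adoption Credit: $61,100 is at or above $59,100, so the credit is $0.
Total: $450 + $1,618 + $0 + $0 = $2,068.

$2,068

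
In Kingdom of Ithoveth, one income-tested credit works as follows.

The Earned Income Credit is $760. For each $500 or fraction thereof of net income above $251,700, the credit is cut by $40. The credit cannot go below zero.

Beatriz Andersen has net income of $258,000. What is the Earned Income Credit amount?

$240

Earned Income Credit: income exceeds $251,700 by $6,300, which is 13 full-or-partial $500 increments; reduction = 13 × $40 = $520, leaving $240.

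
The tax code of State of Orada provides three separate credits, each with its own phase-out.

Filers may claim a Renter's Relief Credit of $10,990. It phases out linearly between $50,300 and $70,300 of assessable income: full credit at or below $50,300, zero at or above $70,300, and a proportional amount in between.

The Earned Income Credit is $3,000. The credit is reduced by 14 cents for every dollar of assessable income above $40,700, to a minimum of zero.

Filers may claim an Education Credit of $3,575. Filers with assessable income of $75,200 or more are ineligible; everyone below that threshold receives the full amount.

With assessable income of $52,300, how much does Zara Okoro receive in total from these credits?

Renter's Relief Credit: $52,300 is $2,000 into a $20,000 phase-out range, leaving 18,000/20,000 of the credit: $10,990 × 18,000/20,000 = $9,891.
Earned Income Credit: 14% of the $11,600 excess over $40,700 is $1,624; credit = $3,000 − $1,624 = $1,376.
Education Credit: $52,300 is below the $75,200 cutoff, so the full $3,575 applies.
Total: $9,891 + $1,376 + $3,575 = $14,842.

$14,842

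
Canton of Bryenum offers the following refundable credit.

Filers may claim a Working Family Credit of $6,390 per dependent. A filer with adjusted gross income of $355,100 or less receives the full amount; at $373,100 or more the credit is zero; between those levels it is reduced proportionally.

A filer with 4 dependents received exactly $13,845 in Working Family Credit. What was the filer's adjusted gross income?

$363,350

Full credit = 4 × $6,390 = $25,560.
$13,845 is 13,845/25,560 of the full $25,560, so 11,715/25,560 of the $18,000 range has been used: income = $355,100 + $18,000 × 11,715/25,560 = $363,350.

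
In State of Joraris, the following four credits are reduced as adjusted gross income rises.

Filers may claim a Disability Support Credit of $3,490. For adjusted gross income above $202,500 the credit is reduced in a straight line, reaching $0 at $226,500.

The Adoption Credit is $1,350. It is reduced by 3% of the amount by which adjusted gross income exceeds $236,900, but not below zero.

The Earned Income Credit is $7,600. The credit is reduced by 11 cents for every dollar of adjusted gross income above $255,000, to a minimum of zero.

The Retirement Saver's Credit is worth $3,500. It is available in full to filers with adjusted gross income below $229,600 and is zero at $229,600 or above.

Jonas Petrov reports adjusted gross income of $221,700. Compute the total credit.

$13,148

Disability Support Credit: $221,700 is $19,200 into a $24,000 phase-out range, leaving 4,800/24,000 of the credit: $3,490 × 4,800/24,000 = $698.
Adoption Credit: $221,700 is at or below the $236,900 threshold, so the full $1,350 applies.
Earned Income Credit: $221,700 is at or below the $255,000 threshold, so the full $7,600 applies.
Retirement Saver's Credit: $221,700 is below the $229,600 cutoff, so the full $3,500 applies.
Total: $698 + $1,350 + $7,600 + $3,500 = $13,148.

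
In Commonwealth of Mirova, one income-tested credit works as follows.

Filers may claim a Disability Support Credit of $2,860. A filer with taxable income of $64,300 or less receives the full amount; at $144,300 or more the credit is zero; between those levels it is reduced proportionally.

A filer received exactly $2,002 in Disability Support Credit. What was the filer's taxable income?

$88,300

$2,002 is 2,002/2,860 of the full $2,860, so 858/2,860 of the $80,000 range has been used: income = $64,300 + $80,000 × 858/2,860 = $88,300.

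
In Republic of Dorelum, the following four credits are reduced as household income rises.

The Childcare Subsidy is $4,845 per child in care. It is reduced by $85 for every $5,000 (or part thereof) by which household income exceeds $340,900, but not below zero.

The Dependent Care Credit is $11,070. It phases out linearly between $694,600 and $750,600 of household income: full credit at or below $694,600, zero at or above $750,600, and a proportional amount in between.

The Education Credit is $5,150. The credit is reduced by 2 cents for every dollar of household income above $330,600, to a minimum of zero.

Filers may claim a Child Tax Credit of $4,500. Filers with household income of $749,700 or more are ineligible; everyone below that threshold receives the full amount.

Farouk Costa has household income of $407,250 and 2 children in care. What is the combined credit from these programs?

Childcare Subsidy: base = 2 × $4,845 = $9,690. income exceeds $340,900 by $66,350, which is 14 full-or-partial $5,000 increments; reduction = 14 × $85 = $1,190, leaving $8,500.
Dependent Care Credit: $407,250 is at or below the $694,600 threshold, so the full $11,070 applies.
Education Credit: 2% of the $76,650 excess over $330,600 is $1,533; credit = $5,150 − $1,533 = $3,617.
Child Tax Credit: $407,250 is below the $749,700 cutoff, so the full $4,500 applies.
Total: $8,500 + $11,070 + $3,617 + $4,500 = $27,687.

$27,687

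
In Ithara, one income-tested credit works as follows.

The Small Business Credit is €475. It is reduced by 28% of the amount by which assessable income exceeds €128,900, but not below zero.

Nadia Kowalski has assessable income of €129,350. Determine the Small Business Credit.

€349

Small Business Credit: 28% of the €450 excess over €128,900 is €126; credit = €475 − €126 = €349.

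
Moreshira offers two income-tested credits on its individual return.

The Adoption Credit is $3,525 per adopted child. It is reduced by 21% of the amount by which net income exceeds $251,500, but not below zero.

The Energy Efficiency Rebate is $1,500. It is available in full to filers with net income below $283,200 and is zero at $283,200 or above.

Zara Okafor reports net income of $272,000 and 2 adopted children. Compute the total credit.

$4,245

Adoption Credit: base = 2 × $3,525 = $7,050. 21% of the $20,500 excess over $251,500 is $4,305; credit = $7,050 − $4,305 = $2,745.
Energy Efficiency Rebate: $272,000 is below the $283,200 cutoff, so the full $1,500 applies.
Total: $2,745 + $1,500 = $4,245.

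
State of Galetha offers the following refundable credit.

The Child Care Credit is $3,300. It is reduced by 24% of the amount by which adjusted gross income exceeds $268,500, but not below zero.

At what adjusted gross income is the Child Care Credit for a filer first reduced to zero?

$282,250

The credit falls by 24% of each dollar above $268,500, so it reaches zero when the excess is $3,300 / 24% = $13,750: income = $268,500 + $13,750 = $282,250.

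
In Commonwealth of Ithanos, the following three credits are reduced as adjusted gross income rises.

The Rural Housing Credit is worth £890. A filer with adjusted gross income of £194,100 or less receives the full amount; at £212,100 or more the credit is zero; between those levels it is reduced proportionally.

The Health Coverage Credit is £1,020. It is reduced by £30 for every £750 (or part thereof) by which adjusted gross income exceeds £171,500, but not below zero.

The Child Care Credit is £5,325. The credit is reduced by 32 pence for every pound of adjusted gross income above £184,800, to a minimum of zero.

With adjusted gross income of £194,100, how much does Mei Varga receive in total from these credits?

Rural Housing Credit: £194,100 is at or below the £194,100 threshold, so the full £890 applies.
Health Coverage Credit: income exceeds £171,500 by £22,600, which is 31 full-or-partial £750 increments; reduction = 31 × £30 = £930, leaving £90.
Child Care Credit: 32% of the £9,300 excess over £184,800 is £2,976; credit = £5,325 − £2,976 = £2,349.
Total: £890 + £90 + £2,349 = £3,329.

£3,329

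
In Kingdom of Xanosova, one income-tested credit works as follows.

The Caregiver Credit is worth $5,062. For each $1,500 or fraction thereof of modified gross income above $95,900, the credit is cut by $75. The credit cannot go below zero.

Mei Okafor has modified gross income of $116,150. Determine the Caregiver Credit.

Caregiver Credit: income exceeds $95,900 by $20,250, which is 14 full-or-partial $1,500 increments; reduction = 14 × $75 = $1,050, leaving $4,012.

$4,012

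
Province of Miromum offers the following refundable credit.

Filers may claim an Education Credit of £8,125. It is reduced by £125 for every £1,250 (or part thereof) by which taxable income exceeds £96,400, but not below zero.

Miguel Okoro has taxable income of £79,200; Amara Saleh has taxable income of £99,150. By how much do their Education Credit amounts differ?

Miguel (£79,200): Education Credit: £79,200 is at or below the £96,400 threshold, so the full £8,125 applies.
Amara (£99,150): Education Credit: income exceeds £96,400 by £2,750, which is 3 full-or-partial £1,250 increments; reduction = 3 × £125 = £375, leaving £7,750.
Difference: |£8,125 − £7,750| = £375.

£375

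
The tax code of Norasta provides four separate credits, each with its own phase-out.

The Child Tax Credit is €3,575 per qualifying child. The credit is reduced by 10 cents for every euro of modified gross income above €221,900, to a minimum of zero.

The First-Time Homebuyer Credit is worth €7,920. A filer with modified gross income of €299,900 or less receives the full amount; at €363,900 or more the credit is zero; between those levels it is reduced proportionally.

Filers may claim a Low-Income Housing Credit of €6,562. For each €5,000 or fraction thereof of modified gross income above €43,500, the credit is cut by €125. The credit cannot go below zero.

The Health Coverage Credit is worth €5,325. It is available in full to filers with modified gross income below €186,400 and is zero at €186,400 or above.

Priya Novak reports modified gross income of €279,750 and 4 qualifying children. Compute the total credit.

€16,997

Child Tax Credit: base = 4 × €3,575 = €14,300. 10% of the €57,850 excess over €221,900 is €5,785; credit = €14,300 − €5,785 = €8,515.
First-Time Homebuyer Credit: €279,750 is at or below the €299,900 threshold, so the full €7,920 applies.
Low-Income Housing Credit: income exceeds €43,500 by €236,250, which is 48 full-or-partial €5,000 increments; reduction = 48 × €125 = €6,000, leaving €562.
Health Coverage Credit: €279,750 meets or exceeds the €186,400 cutoff, so the credit is €0.
Total: €8,515 + €7,920 + €562 + €0 = €16,997.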